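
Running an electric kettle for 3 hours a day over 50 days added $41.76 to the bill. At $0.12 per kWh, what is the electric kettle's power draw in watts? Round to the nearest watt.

2320 W

Energy = $41.76 ÷ $0.12/kWh = 348 kWh
Runtime = 3 h/day × 50 days = 150 h
Power = 348 kWh ÷ 150 h = 2.32 kW = 2320 W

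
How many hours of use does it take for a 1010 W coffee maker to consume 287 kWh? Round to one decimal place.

Hours = 287 kWh ÷ 1.01 kW = 284.2 h

284.2 h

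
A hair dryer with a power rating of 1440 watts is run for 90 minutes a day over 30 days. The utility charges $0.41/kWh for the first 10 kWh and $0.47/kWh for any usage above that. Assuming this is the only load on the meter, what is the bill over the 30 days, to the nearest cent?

Runtime = 90 min × 30 = 2700 min = 45 h
Energy = 1.44 kW × 45 h = 64.8 kWh
Tier 1 (0–10 kWh): 10 × $0.41 = $4.1
Above 10 kWh: 54.8 × $0.47 = $25.756
Bill = $29.86

$29.86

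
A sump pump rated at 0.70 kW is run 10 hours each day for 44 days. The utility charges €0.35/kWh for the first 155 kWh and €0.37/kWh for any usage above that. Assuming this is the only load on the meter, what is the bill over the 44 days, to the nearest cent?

€110.86

Runtime = 10 h/day × 44 days = 440 h
Energy = 0.7 kW × 440 h = 308 kWh
Tier 1 (0–155 kWh): 155 × €0.35 = €54.25
Above 155 kWh: 153 × €0.37 = €56.61
Bill = €110.86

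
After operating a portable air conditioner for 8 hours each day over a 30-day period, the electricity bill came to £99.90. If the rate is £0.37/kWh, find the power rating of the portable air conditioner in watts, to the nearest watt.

1125 W

Energy = £99.90 ÷ £0.37/kWh = 270 kWh
Runtime = 8 h/day × 30 days = 240 h
Power = 270 kWh ÷ 240 h = 1.125 kW = 1125 W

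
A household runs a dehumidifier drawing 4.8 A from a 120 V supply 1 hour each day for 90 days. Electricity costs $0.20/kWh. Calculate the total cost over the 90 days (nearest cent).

Power = 4.8 A × 120 V = 576 W = 0.576 kW
Runtime = 1 h/day × 90 days = 90 h
Energy = 0.576 kW × 90 h = 51.84 kWh
Cost = 51.84 kWh × $0.20/kWh = $10.37

$10.37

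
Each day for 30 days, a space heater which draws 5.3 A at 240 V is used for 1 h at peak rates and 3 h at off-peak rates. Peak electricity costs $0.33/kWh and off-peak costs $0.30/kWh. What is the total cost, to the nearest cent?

Power = 5.3 A × 240 V = 1272 W = 1.272 kW
Peak energy = 1.272 kW × 1 h × 30 = 38.16 kWh
Off-peak energy = 1.272 kW × 3 h × 30 = 114.48 kWh
Cost = 38.16 × $0.33 + 114.48 × $0.30 = $12.5928 + $34.344 = $46.94

$46.94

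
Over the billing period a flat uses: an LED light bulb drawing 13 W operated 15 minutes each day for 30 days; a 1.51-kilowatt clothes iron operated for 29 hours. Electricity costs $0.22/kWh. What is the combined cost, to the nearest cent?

$9.66

LED light bulb: Runtime = 15 min × 30 = 450 min = 7.5 h
LED light bulb: 0.013 kW × 7.5 h = 0.0975 kWh
clothes iron: 1.51 kW × 29 h = 43.79 kWh
Total energy = 43.8875 kWh
Cost = 43.8875 × $0.22 = $9.66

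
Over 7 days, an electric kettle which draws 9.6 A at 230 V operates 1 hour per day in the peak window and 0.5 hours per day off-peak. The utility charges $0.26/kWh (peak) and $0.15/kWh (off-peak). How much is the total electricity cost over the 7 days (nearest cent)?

Power = 9.6 A × 230 V = 2208 W = 2.208 kW
Peak energy = 2.208 kW × 1 h × 7 = 15.456 kWh
Off-peak energy = 2.208 kW × 0.5 h × 7 = 7.728 kWh
Cost = 15.456 × $0.26 + 7.728 × $0.15 = $4.01856 + $1.1592 = $5.18

$5.18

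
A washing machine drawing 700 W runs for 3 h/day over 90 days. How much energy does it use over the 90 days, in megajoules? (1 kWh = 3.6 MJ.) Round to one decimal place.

Runtime = 3 h/day × 90 days = 270 h
Energy = 0.7 kW × 270 h = 189 kWh
= 189 × 3.6 MJ = 680.4 MJ

680.4 MJ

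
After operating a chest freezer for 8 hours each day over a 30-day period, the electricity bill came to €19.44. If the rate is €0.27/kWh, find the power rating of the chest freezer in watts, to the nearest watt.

300 W

Energy = €19.44 ÷ €0.27/kWh = 72 kWh
Runtime = 8 h/day × 30 days = 240 h
Power = 72 kWh ÷ 240 h = 0.3 kW = 300 W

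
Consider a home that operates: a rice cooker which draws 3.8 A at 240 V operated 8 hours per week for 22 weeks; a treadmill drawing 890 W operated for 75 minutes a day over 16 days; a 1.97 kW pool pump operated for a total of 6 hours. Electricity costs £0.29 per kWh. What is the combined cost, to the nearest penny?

£55.14

rice cooker: Power = 3.8 A × 240 V = 912 W = 0.912 kW
rice cooker: Runtime = 8 h/week × 22 weeks = 176 h
rice cooker: 0.912 kW × 176 h = 160.512 kWh
treadmill: Runtime = 75 min × 16 = 1200 min = 20 h
treadmill: 0.89 kW × 20 h = 17.8 kWh
pool pump: 1.97 kW × 6 h = 11.82 kWh
Total energy = 190.132 kWh
Cost = 190.132 × £0.29 = £55.14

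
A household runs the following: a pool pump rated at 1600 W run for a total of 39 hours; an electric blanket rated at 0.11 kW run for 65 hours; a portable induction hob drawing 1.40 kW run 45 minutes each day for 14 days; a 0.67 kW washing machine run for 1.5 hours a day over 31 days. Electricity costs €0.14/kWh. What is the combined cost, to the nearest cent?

€16.16

pool pump: 1.6 kW × 39 h = 62.4 kWh
electric blanket: 0.11 kW × 65 h = 7.15 kWh
portable induction hob: Runtime = 45 min × 14 = 630 min = 10.5 h
portable induction hob: 1.4 kW × 10.5 h = 14.7 kWh
washing machine: Runtime = 1.5 h/day × 31 days = 46.5 h
washing machine: 0.67 kW × 46.5 h = 31.155 kWh
Total energy = 115.405 kWh
Cost = 115.405 × €0.14 = €16.16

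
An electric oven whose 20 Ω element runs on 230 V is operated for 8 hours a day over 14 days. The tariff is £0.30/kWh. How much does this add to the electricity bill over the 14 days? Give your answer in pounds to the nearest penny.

Power = V²/R = 230²/20 = 2645 W = 2.645 kW
Runtime = 8 h/day × 14 days = 112 h
Energy = 2.645 kW × 112 h = 296.24 kWh
Cost = 296.24 kWh × £0.30/kWh = £88.87

£88.87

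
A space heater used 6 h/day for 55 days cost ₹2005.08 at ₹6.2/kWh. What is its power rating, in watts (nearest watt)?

980 W

Energy = ₹2005.08 ÷ ₹6.2/kWh = 323.4 kWh
Runtime = 6 h/day × 55 days = 330 h
Power = 323.4 kWh ÷ 330 h = 0.98 kW = 980 W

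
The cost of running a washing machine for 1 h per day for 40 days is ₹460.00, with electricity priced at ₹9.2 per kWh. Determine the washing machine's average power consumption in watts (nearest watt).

1250 W

Energy = ₹460.00 ÷ ₹9.2/kWh = 50 kWh
Runtime = 1 h/day × 40 days = 40 h
Power = 50 kWh ÷ 40 h = 1.25 kW = 1250 W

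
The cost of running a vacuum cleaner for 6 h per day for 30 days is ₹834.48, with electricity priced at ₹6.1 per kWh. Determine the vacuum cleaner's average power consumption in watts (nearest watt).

760 W

Energy = ₹834.48 ÷ ₹6.1/kWh = 136.8 kWh
Runtime = 6 h/day × 30 days = 180 h
Power = 136.8 kWh ÷ 180 h = 0.76 kW = 760 W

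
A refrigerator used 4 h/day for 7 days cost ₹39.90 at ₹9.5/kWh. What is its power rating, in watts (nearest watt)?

150 W

Energy = ₹39.90 ÷ ₹9.5/kWh = 4.2 kWh
Runtime = 4 h/day × 7 days = 28 h
Power = 4.2 kWh ÷ 28 h = 0.15 kW = 150 W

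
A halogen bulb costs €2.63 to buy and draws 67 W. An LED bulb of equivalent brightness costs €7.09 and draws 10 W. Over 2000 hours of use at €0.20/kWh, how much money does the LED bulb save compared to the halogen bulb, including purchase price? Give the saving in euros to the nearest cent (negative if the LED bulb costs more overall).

€18.34

halogen bulb: €2.63 + (67/1000) kW × 2000 h × €0.20 = €2.63 + €26.8 = €29.43
LED bulb: €7.09 + (10/1000) kW × 2000 h × €0.20 = €7.09 + €4 = €11.09
Saving = €29.43 − €11.09 = €18.34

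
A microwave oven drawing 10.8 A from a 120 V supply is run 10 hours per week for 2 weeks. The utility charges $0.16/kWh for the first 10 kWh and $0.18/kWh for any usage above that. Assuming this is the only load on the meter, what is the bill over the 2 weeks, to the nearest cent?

$4.47

Power = 10.8 A × 120 V = 1296 W = 1.296 kW
Runtime = 10 h/week × 2 weeks = 20 h
Energy = 1.296 kW × 20 h = 25.92 kWh
Tier 1 (0–10 kWh): 10 × $0.16 = $1.6
Above 10 kWh: 15.92 × $0.18 = $2.8656
Bill = $4.47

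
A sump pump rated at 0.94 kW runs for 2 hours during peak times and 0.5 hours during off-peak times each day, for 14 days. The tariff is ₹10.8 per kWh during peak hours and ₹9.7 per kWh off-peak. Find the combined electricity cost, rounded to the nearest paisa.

Peak energy = 0.94 kW × 2 h × 14 = 26.32 kWh
Off-peak energy = 0.94 kW × 0.5 h × 14 = 6.58 kWh
Cost = 26.32 × ₹10.8 + 6.58 × ₹9.7 = ₹284.256 + ₹63.826 = ₹348.08

₹348.08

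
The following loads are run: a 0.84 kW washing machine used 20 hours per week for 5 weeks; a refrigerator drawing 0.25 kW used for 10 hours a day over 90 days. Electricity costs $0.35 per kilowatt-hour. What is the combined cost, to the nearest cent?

$108.15

washing machine: Runtime = 20 h/week × 5 weeks = 100 h
washing machine: 0.84 kW × 100 h = 84 kWh
refrigerator: Runtime = 10 h/day × 90 days = 900 h
refrigerator: 0.25 kW × 900 h = 225 kWh
Total energy = 309 kWh
Cost = 309 × $0.35 = $108.15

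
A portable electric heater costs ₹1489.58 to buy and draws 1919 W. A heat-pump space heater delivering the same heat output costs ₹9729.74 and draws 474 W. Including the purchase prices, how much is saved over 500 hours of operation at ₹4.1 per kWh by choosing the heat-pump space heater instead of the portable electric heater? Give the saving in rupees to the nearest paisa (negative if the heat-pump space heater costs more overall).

portable electric heater: ₹1489.58 + (1919/1000) kW × 500 h × ₹4.1 = ₹1489.58 + ₹3933.95 = ₹5423.53
heat-pump space heater: ₹9729.74 + (474/1000) kW × 500 h × ₹4.1 = ₹9729.74 + ₹971.7 = ₹10701.44
Saving = ₹5423.53 − ₹10701.44 = −₹5277.91

-₹5277.91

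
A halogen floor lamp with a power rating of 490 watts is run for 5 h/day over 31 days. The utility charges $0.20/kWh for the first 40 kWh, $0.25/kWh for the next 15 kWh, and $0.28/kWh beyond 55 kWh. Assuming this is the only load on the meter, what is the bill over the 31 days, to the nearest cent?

Runtime = 5 h/day × 31 days = 155 h
Energy = 0.49 kW × 155 h = 75.95 kWh
Tier 1 (0–40 kWh): 40 × $0.20 = $8
Tier 2 (40–55 kWh): 15 × $0.25 = $3.75
Above 55 kWh: 20.95 × $0.28 = $5.866
Bill = $17.62

$17.62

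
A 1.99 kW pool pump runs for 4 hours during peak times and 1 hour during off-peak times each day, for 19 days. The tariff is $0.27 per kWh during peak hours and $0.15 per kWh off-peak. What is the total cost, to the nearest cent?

$46.51

Peak energy = 1.99 kW × 4 h × 19 = 151.24 kWh
Off-peak energy = 1.99 kW × 1 h × 19 = 37.81 kWh
Cost = 151.24 × $0.27 + 37.81 × $0.15 = $40.8348 + $5.6715 = $46.51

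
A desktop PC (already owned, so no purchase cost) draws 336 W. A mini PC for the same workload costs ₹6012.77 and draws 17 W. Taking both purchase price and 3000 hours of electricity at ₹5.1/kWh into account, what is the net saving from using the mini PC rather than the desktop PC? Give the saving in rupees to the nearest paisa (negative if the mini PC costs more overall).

desktop PC: ₹0.00 + (336/1000) kW × 3000 h × ₹5.1 = ₹0.00 + ₹5140.8 = ₹5140.8
mini PC: ₹6012.77 + (17/1000) kW × 3000 h × ₹5.1 = ₹6012.77 + ₹260.1 = ₹6272.87
Saving = ₹5140.8 − ₹6272.87 = −₹1132.07

-₹1132.07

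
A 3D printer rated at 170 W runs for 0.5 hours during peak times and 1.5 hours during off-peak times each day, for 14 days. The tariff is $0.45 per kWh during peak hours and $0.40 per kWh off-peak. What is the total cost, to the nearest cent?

Peak energy = 0.17 kW × 0.5 h × 14 = 1.19 kWh
Off-peak energy = 0.17 kW × 1.5 h × 14 = 3.57 kWh
Cost = 1.19 × $0.45 + 3.57 × $0.40 = $0.5355 + $1.428 = $1.96

$1.96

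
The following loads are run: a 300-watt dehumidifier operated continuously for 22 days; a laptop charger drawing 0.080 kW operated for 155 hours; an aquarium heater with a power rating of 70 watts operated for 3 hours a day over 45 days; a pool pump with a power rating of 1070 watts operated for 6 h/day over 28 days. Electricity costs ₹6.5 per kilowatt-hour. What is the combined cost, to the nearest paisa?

dehumidifier: Runtime = 24 h × 22 = 528 h
dehumidifier: 0.3 kW × 528 h = 158.4 kWh
laptop charger: 0.08 kW × 155 h = 12.4 kWh
aquarium heater: Runtime = 3 h/day × 45 days = 135 h
aquarium heater: 0.07 kW × 135 h = 9.45 kWh
pool pump: Runtime = 6 h/day × 28 days = 168 h
pool pump: 1.07 kW × 168 h = 179.76 kWh
Total energy = 360.01 kWh
Cost = 360.01 × ₹6.5 = ₹2340.07

₹2340.07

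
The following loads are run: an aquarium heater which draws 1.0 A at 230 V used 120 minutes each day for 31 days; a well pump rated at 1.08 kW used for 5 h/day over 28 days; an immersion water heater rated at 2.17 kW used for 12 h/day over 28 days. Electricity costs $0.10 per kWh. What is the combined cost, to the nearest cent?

$89.46

aquarium heater: Power = 1.0 A × 230 V = 230 W = 0.23 kW
aquarium heater: Runtime = 120 min × 31 = 3720 min = 62 h
aquarium heater: 0.23 kW × 62 h = 14.26 kWh
well pump: Runtime = 5 h/day × 28 days = 140 h
well pump: 1.08 kW × 140 h = 151.2 kWh
immersion water heater: Runtime = 12 h/day × 28 days = 336 h
immersion water heater: 2.17 kW × 336 h = 729.12 kWh
Total energy = 894.58 kWh
Cost = 894.58 × $0.10 = $89.46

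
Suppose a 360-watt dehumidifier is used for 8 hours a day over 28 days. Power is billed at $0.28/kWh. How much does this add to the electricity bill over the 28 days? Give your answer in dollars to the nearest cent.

Runtime = 8 h/day × 28 days = 224 h
Energy = 0.36 kW × 224 h = 80.64 kWh
Cost = 80.64 kWh × $0.28/kWh = $22.58

$22.58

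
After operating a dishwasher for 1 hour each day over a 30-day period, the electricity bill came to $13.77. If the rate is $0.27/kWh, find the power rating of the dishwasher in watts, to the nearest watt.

1700 W

Energy = $13.77 ÷ $0.27/kWh = 51 kWh
Runtime = 1 h/day × 30 days = 30 h
Power = 51 kWh ÷ 30 h = 1.7 kW = 1700 W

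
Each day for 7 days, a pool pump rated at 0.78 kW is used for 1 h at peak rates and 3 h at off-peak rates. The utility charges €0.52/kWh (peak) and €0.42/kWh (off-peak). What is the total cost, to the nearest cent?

€9.72

Peak energy = 0.78 kW × 1 h × 7 = 5.46 kWh
Off-peak energy = 0.78 kW × 3 h × 7 = 16.38 kWh
Cost = 5.46 × €0.52 + 16.38 × €0.42 = €2.8392 + €6.8796 = €9.72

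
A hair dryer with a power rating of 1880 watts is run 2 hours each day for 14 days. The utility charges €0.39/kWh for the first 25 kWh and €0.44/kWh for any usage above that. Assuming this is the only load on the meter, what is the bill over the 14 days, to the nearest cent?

Runtime = 2 h/day × 14 days = 28 h
Energy = 1.88 kW × 28 h = 52.64 kWh
Tier 1 (0–25 kWh): 25 × €0.39 = €9.75
Above 25 kWh: 27.64 × €0.44 = €12.1616
Bill = €21.91

€21.91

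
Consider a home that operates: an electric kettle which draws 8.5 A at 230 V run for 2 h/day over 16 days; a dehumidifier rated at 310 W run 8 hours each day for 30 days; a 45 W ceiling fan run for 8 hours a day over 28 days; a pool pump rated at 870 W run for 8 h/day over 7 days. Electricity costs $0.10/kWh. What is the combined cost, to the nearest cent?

$19.58

electric kettle: Power = 8.5 A × 230 V = 1955 W = 1.955 kW
electric kettle: Runtime = 2 h/day × 16 days = 32 h
electric kettle: 1.955 kW × 32 h = 62.56 kWh
dehumidifier: Runtime = 8 h/day × 30 days = 240 h
dehumidifier: 0.31 kW × 240 h = 74.4 kWh
ceiling fan: Runtime = 8 h/day × 28 days = 224 h
ceiling fan: 0.045 kW × 224 h = 10.08 kWh
pool pump: Runtime = 8 h/day × 7 days = 56 h
pool pump: 0.87 kW × 56 h = 48.72 kWh
Total energy = 195.76 kWh
Cost = 195.76 × $0.10 = $19.58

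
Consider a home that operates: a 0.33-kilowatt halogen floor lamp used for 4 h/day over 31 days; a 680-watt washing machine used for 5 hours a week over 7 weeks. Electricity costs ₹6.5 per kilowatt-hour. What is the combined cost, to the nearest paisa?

halogen floor lamp: Runtime = 4 h/day × 31 days = 124 h
halogen floor lamp: 0.33 kW × 124 h = 40.92 kWh
washing machine: Runtime = 5 h/week × 7 weeks = 35 h
washing machine: 0.68 kW × 35 h = 23.8 kWh
Total energy = 64.72 kWh
Cost = 64.72 × ₹6.5 = ₹420.68

₹420.68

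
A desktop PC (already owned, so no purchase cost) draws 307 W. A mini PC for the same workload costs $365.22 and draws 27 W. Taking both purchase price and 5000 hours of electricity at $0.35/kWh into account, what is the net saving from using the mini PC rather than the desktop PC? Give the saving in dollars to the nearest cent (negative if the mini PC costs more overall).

desktop PC: $0.00 + (307/1000) kW × 5000 h × $0.35 = $0.00 + $537.25 = $537.25
mini PC: $365.22 + (27/1000) kW × 5000 h × $0.35 = $365.22 + $47.25 = $412.47
Saving = $537.25 − $412.47 = $124.78

$124.78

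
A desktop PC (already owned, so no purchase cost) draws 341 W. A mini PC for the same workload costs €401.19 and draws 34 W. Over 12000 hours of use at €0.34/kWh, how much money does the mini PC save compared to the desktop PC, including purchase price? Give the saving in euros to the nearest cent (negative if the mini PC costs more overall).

desktop PC: €0.00 + (341/1000) kW × 12000 h × €0.34 = €0.00 + €1391.28 = €1391.28
mini PC: €401.19 + (34/1000) kW × 12000 h × €0.34 = €401.19 + €138.72 = €539.91
Saving = €1391.28 − €539.91 = €851.37

€851.37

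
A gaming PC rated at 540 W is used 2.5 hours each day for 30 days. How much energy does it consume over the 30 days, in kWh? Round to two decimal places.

40.50 kWh

Runtime = 2.5 h/day × 30 days = 75 h
Energy = 0.54 kW × 75 h = 40.5 kWh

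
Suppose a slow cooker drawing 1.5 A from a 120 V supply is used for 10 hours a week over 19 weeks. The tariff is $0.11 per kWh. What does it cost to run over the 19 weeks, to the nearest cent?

$3.76

Power = 1.5 A × 120 V = 180 W = 0.18 kW
Runtime = 10 h/week × 19 weeks = 190 h
Energy = 0.18 kW × 190 h = 34.2 kWh
Cost = 34.2 kWh × $0.11/kWh = $3.76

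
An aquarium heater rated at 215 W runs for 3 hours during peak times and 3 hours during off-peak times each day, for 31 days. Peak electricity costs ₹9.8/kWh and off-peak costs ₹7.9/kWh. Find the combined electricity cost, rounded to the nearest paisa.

₹353.91

Peak energy = 0.215 kW × 3 h × 31 = 19.995 kWh
Off-peak energy = 0.215 kW × 3 h × 31 = 19.995 kWh
Cost = 19.995 × ₹9.8 + 19.995 × ₹7.9 = ₹195.951 + ₹157.9605 = ₹353.91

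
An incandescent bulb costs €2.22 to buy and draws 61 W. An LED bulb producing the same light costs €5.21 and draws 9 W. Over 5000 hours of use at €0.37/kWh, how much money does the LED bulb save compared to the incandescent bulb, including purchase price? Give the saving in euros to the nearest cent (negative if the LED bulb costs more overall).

€93.21

incandescent bulb: €2.22 + (61/1000) kW × 5000 h × €0.37 = €2.22 + €112.85 = €115.07
LED bulb: €5.21 + (9/1000) kW × 5000 h × €0.37 = €5.21 + €16.65 = €21.86
Saving = €115.07 − €21.86 = €93.21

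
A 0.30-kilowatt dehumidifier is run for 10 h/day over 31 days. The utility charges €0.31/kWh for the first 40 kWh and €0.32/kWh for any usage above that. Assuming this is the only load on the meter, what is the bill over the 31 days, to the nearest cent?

Runtime = 10 h/day × 31 days = 310 h
Energy = 0.3 kW × 310 h = 93 kWh
Tier 1 (0–40 kWh): 40 × €0.31 = €12.4
Above 40 kWh: 53 × €0.32 = €16.96
Bill = €29.36

€29.36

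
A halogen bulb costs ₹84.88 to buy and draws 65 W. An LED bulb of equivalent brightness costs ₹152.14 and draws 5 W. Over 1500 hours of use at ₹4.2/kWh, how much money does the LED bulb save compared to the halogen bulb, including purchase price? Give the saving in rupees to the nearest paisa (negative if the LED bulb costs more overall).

halogen bulb: ₹84.88 + (65/1000) kW × 1500 h × ₹4.2 = ₹84.88 + ₹409.5 = ₹494.38
LED bulb: ₹152.14 + (5/1000) kW × 1500 h × ₹4.2 = ₹152.14 + ₹31.5 = ₹183.64
Saving = ₹494.38 − ₹183.64 = ₹310.74

₹310.74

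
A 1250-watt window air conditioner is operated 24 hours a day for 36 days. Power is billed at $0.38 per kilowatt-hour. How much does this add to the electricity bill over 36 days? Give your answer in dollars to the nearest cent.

Runtime = 24 h × 36 = 864 h
Energy = 1.25 kW × 864 h = 1080 kWh
Cost = 1080 kWh × $0.38/kWh = $410.40

$410.40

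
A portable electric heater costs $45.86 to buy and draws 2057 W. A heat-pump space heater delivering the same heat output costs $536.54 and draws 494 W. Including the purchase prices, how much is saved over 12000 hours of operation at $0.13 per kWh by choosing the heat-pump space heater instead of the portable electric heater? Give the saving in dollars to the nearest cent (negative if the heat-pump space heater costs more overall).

portable electric heater: $45.86 + (2057/1000) kW × 12000 h × $0.13 = $45.86 + $3208.92 = $3254.78
heat-pump space heater: $536.54 + (494/1000) kW × 12000 h × $0.13 = $536.54 + $770.64 = $1307.18
Saving = $3254.78 − $1307.18 = $1947.6

$1947.60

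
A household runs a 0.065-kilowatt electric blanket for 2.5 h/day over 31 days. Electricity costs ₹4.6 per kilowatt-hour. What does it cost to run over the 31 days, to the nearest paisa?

Runtime = 2.5 h/day × 31 days = 77.5 h
Energy = 0.065 kW × 77.5 h = 5.0375 kWh
Cost = 5.0375 kWh × ₹4.6/kWh = ₹23.17

₹23.17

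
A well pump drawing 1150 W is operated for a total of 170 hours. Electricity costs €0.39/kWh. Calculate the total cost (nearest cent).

Energy = 1.15 kW × 170 h = 195.5 kWh
Cost = 195.5 kWh × €0.39/kWh = €76.25

€76.25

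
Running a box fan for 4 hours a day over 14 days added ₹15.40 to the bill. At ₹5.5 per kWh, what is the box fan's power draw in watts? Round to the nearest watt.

Energy = ₹15.40 ÷ ₹5.5/kWh = 2.8 kWh
Runtime = 4 h/day × 14 days = 56 h
Power = 2.8 kWh ÷ 56 h = 0.05 kW = 50 W

50 W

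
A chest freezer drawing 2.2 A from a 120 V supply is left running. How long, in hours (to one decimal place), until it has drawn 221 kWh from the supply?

Power = 2.2 A × 120 V = 264 W = 0.264 kW
Hours = 221 kWh ÷ 0.264 kW = 837.1 h

837.1 h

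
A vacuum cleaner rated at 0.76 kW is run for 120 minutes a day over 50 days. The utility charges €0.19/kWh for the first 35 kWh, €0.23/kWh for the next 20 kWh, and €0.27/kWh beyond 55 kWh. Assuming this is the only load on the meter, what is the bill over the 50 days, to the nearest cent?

€16.92

Runtime = 120 min × 50 = 6000 min = 100 h
Energy = 0.76 kW × 100 h = 76 kWh
Tier 1 (0–35 kWh): 35 × €0.19 = €6.65
Tier 2 (35–55 kWh): 20 × €0.23 = €4.6
Above 55 kWh: 21 × €0.27 = €5.67
Bill = €16.92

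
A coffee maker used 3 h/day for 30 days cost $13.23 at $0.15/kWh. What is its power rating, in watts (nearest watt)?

980 W

Energy = $13.23 ÷ $0.15/kWh = 88.2 kWh
Runtime = 3 h/day × 30 days = 90 h
Power = 88.2 kWh ÷ 90 h = 0.98 kW = 980 W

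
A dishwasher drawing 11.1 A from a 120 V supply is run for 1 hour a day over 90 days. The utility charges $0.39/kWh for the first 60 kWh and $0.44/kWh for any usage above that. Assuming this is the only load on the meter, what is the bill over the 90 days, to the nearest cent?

$49.75

Power = 11.1 A × 120 V = 1332 W = 1.332 kW
Runtime = 1 h/day × 90 days = 90 h
Energy = 1.332 kW × 90 h = 119.88 kWh
Tier 1 (0–60 kWh): 60 × $0.39 = $23.4
Above 60 kWh: 59.88 × $0.44 = $26.3472
Bill = $49.75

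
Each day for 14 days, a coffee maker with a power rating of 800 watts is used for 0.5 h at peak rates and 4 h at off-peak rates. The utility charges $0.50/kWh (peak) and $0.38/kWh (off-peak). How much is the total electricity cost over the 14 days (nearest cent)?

Peak energy = 0.8 kW × 0.5 h × 14 = 5.6 kWh
Off-peak energy = 0.8 kW × 4 h × 14 = 44.8 kWh
Cost = 5.6 × $0.50 + 44.8 × $0.38 = $2.8 + $17.024 = $19.82

$19.82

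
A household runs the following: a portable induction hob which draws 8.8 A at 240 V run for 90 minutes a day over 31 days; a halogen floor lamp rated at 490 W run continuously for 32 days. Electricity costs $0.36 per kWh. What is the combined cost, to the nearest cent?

$170.83

portable induction hob: Power = 8.8 A × 240 V = 2112 W = 2.112 kW
portable induction hob: Runtime = 90 min × 31 = 2790 min = 46.5 h
portable induction hob: 2.112 kW × 46.5 h = 98.208 kWh
halogen floor lamp: Runtime = 24 h × 32 = 768 h
halogen floor lamp: 0.49 kW × 768 h = 376.32 kWh
Total energy = 474.528 kWh
Cost = 474.528 × $0.36 = $170.83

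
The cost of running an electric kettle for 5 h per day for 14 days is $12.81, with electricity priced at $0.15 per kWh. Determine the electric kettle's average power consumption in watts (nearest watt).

1220 W

Energy = $12.81 ÷ $0.15/kWh = 85.4 kWh
Runtime = 5 h/day × 14 days = 70 h
Power = 85.4 kWh ÷ 70 h = 1.22 kW = 1220 W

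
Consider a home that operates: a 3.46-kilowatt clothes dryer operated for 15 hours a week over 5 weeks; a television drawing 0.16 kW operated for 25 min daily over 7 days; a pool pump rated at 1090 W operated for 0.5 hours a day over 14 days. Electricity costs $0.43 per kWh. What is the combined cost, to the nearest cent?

$115.07

clothes dryer: Runtime = 15 h/week × 5 weeks = 75 h
clothes dryer: 3.46 kW × 75 h = 259.5 kWh
television: Runtime = 25 min × 7 = 175 min = 2.916666… h
television: 0.16 kW × 2.916666… h = 0.466666… kWh
pool pump: Runtime = 0.5 h/day × 14 days = 7 h
pool pump: 1.09 kW × 7 h = 7.63 kWh
Total energy = 267.596666… kWh
Cost = 267.596666… × $0.43 = $115.07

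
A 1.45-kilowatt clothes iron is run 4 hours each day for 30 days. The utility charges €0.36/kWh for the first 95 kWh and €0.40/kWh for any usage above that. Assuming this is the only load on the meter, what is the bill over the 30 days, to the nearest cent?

Runtime = 4 h/day × 30 days = 120 h
Energy = 1.45 kW × 120 h = 174 kWh
Tier 1 (0–95 kWh): 95 × €0.36 = €34.2
Above 95 kWh: 79 × €0.40 = €31.6
Bill = €65.80

€65.80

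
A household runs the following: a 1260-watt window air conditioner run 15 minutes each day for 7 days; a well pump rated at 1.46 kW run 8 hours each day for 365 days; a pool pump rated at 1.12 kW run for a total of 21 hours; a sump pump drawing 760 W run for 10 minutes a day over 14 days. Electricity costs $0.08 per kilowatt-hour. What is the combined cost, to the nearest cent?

$343.26

window air conditioner: Runtime = 15 min × 7 = 105 min = 1.75 h
window air conditioner: 1.26 kW × 1.75 h = 2.205 kWh
well pump: Runtime = 8 h/day × 365 days = 2920 h
well pump: 1.46 kW × 2920 h = 4263.2 kWh
pool pump: 1.12 kW × 21 h = 23.52 kWh
sump pump: Runtime = 10 min × 14 = 140 min = 2.333333… h
sump pump: 0.76 kW × 2.333333… h = 1.773333… kWh
Total energy = 4290.698333… kWh
Cost = 4290.698333… × $0.08 = $343.26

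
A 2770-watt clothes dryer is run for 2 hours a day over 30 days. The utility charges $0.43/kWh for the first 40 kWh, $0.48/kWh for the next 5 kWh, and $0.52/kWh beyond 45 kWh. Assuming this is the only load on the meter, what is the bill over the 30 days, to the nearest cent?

$82.62

Runtime = 2 h/day × 30 days = 60 h
Energy = 2.77 kW × 60 h = 166.2 kWh
Tier 1 (0–40 kWh): 40 × $0.43 = $17.2
Tier 2 (40–45 kWh): 5 × $0.48 = $2.4
Above 45 kWh: 121.2 × $0.52 = $63.024
Bill = $82.62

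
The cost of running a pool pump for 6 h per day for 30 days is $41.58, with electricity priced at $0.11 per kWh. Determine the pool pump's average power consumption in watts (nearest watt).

Energy = $41.58 ÷ $0.11/kWh = 378 kWh
Runtime = 6 h/day × 30 days = 180 h
Power = 378 kWh ÷ 180 h = 2.1 kW = 2100 W

2100 W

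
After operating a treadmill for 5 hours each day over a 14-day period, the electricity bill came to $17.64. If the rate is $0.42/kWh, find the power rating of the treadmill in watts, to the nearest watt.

600 W

Energy = $17.64 ÷ $0.42/kWh = 42 kWh
Runtime = 5 h/day × 14 days = 70 h
Power = 42 kWh ÷ 70 h = 0.6 kW = 600 W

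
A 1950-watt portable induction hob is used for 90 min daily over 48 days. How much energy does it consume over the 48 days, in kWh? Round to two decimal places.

Runtime = 90 min × 48 = 4320 min = 72 h
Energy = 1.95 kW × 72 h = 140.4 kWh

140.40 kWh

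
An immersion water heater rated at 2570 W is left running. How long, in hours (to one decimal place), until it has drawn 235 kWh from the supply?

91.4 h

Hours = 235 kWh ÷ 2.57 kW = 91.4 h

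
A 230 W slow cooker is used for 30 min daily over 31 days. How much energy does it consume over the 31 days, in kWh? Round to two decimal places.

Runtime = 30 min × 31 = 930 min = 15.5 h
Energy = 0.23 kW × 15.5 h = 3.565 kWh ≈ 3.57 kWh

3.57 kWh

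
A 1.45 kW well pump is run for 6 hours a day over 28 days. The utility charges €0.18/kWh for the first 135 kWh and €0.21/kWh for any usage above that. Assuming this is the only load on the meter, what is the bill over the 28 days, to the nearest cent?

€47.11

Runtime = 6 h/day × 28 days = 168 h
Energy = 1.45 kW × 168 h = 243.6 kWh
Tier 1 (0–135 kWh): 135 × €0.18 = €24.3
Above 135 kWh: 108.6 × €0.21 = €22.806
Bill = €47.11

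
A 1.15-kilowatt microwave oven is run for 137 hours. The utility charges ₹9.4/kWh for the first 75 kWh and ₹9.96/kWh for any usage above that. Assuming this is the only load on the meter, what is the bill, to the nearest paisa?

Energy = 1.15 kW × 137 h = 157.55 kWh
Tier 1 (0–75 kWh): 75 × ₹9.4 = ₹705
Above 75 kWh: 82.55 × ₹9.96 = ₹822.198
Bill = ₹1527.20

₹1527.20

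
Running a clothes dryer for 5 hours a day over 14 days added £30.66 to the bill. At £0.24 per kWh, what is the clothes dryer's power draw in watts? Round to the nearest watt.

1825 W

Energy = £30.66 ÷ £0.24/kWh = 127.75 kWh
Runtime = 5 h/day × 14 days = 70 h
Power = 127.75 kWh ÷ 70 h = 1.825 kW = 1825 W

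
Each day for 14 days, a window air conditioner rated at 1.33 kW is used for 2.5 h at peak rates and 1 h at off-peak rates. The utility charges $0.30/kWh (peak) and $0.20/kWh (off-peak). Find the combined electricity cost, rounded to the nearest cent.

Peak energy = 1.33 kW × 2.5 h × 14 = 46.55 kWh
Off-peak energy = 1.33 kW × 1 h × 14 = 18.62 kWh
Cost = 46.55 × $0.30 + 18.62 × $0.20 = $13.965 + $3.724 = $17.69

$17.69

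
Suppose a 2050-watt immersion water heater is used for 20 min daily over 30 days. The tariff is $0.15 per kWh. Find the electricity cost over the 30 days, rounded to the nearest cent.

$3.08

Runtime = 20 min × 30 = 600 min = 10 h
Energy = 2.05 kW × 10 h = 20.5 kWh
Cost = 20.5 kWh × $0.15/kWh = $3.08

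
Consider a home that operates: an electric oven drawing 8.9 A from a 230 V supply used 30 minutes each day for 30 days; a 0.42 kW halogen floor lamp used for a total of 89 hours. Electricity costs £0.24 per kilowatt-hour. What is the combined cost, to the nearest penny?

electric oven: Power = 8.9 A × 230 V = 2047 W = 2.047 kW
electric oven: Runtime = 30 min × 30 = 900 min = 15 h
electric oven: 2.047 kW × 15 h = 30.705 kWh
halogen floor lamp: 0.42 kW × 89 h = 37.38 kWh
Total energy = 68.085 kWh
Cost = 68.085 × £0.24 = £16.34

£16.34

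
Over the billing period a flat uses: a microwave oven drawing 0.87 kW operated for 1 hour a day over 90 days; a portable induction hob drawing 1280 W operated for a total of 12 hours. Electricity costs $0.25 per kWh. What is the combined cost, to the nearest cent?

microwave oven: Runtime = 1 h/day × 90 days = 90 h
microwave oven: 0.87 kW × 90 h = 78.3 kWh
portable induction hob: 1.28 kW × 12 h = 15.36 kWh
Total energy = 93.66 kWh
Cost = 93.66 × $0.25 = $23.42

$23.42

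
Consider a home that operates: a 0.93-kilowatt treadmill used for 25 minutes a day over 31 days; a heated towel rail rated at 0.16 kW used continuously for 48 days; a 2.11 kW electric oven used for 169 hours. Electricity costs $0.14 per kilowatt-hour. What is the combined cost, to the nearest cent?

treadmill: Runtime = 25 min × 31 = 775 min = 12.916666… h
treadmill: 0.93 kW × 12.916666… h = 12.0125 kWh
heated towel rail: Runtime = 24 h × 48 = 1152 h
heated towel rail: 0.16 kW × 1152 h = 184.32 kWh
electric oven: 2.11 kW × 169 h = 356.59 kWh
Total energy = 552.9225 kWh
Cost = 552.9225 × $0.14 = $77.41

$77.41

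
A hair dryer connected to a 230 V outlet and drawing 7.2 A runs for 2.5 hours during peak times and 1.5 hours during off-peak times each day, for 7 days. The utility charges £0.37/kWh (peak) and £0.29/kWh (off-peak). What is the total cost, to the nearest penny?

Power = 7.2 A × 230 V = 1656 W = 1.656 kW
Peak energy = 1.656 kW × 2.5 h × 7 = 28.98 kWh
Off-peak energy = 1.656 kW × 1.5 h × 7 = 17.388 kWh
Cost = 28.98 × £0.37 + 17.388 × £0.29 = £10.7226 + £5.04252 = £15.77

£15.77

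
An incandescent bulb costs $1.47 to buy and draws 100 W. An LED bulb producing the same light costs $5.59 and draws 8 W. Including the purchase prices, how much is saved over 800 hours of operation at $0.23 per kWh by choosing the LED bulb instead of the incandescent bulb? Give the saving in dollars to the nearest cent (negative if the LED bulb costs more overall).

$12.81

incandescent bulb: $1.47 + (100/1000) kW × 800 h × $0.23 = $1.47 + $18.4 = $19.87
LED bulb: $5.59 + (8/1000) kW × 800 h × $0.23 = $5.59 + $1.472 = $7.062
Saving = $19.87 − $7.062 = $12.808 → $12.81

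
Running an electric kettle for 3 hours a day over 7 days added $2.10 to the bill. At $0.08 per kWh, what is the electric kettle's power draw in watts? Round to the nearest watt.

Energy = $2.10 ÷ $0.08/kWh = 26.25 kWh
Runtime = 3 h/day × 7 days = 21 h
Power = 26.25 kWh ÷ 21 h = 1.25 kW = 1250 W

1250 W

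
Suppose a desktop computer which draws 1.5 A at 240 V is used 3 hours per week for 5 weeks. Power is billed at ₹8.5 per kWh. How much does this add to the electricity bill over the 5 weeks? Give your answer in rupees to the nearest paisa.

₹45.90

Power = 1.5 A × 240 V = 360 W = 0.36 kW
Runtime = 3 h/week × 5 weeks = 15 h
Energy = 0.36 kW × 15 h = 5.4 kWh
Cost = 5.4 kWh × ₹8.5/kWh = ₹45.90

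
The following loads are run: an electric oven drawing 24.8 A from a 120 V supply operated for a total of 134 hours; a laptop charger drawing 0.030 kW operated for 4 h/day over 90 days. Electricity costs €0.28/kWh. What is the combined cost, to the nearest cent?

€114.68

electric oven: Power = 24.8 A × 120 V = 2976 W = 2.976 kW
electric oven: 2.976 kW × 134 h = 398.784 kWh
laptop charger: Runtime = 4 h/day × 90 days = 360 h
laptop charger: 0.03 kW × 360 h = 10.8 kWh
Total energy = 409.584 kWh
Cost = 409.584 × €0.28 = €114.68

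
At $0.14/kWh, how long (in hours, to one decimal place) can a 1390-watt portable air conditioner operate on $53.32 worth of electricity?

Energy available = $53.32 ÷ $0.14/kWh = 380.8571 kWh
Hours = 380.8571 kWh ÷ 1.39 kW = 274.0 h

274.0 h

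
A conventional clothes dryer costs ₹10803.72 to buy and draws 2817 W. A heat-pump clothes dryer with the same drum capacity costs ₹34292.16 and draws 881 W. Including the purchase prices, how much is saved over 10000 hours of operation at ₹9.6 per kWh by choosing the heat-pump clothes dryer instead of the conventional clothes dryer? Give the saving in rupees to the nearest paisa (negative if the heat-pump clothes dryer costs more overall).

conventional clothes dryer: ₹10803.72 + (2817/1000) kW × 10000 h × ₹9.6 = ₹10803.72 + ₹270432 = ₹281235.72
heat-pump clothes dryer: ₹34292.16 + (881/1000) kW × 10000 h × ₹9.6 = ₹34292.16 + ₹84576 = ₹118868.16
Saving = ₹281235.72 − ₹118868.16 = ₹162367.56

₹162367.56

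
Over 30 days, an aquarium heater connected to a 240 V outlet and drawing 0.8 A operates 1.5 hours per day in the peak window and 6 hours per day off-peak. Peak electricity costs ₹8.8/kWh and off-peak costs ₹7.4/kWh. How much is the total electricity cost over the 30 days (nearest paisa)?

Power = 0.8 A × 240 V = 192 W = 0.192 kW
Peak energy = 0.192 kW × 1.5 h × 30 = 8.64 kWh
Off-peak energy = 0.192 kW × 6 h × 30 = 34.56 kWh
Cost = 8.64 × ₹8.8 + 34.56 × ₹7.4 = ₹76.032 + ₹255.744 = ₹331.78

₹331.78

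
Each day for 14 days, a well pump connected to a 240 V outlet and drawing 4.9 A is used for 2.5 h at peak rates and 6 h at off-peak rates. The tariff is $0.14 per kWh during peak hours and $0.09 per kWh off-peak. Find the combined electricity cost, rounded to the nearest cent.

$14.65

Power = 4.9 A × 240 V = 1176 W = 1.176 kW
Peak energy = 1.176 kW × 2.5 h × 14 = 41.16 kWh
Off-peak energy = 1.176 kW × 6 h × 14 = 98.784 kWh
Cost = 41.16 × $0.14 + 98.784 × $0.09 = $5.7624 + $8.89056 = $14.65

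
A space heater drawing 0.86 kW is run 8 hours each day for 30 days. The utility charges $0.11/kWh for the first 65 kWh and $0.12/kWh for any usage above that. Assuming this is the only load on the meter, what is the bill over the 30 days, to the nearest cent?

Runtime = 8 h/day × 30 days = 240 h
Energy = 0.86 kW × 240 h = 206.4 kWh
Tier 1 (0–65 kWh): 65 × $0.11 = $7.15
Above 65 kWh: 141.4 × $0.12 = $16.968
Bill = $24.12

$24.12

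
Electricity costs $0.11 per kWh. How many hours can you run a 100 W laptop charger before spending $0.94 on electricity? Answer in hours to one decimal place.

85.5 h

Energy available = $0.94 ÷ $0.11/kWh = 8.5455 kWh
Hours = 8.5455 kWh ÷ 0.1 kW = 85.5 h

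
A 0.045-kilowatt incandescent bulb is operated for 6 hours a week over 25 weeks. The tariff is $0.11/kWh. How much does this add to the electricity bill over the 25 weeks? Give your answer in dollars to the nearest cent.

Runtime = 6 h/week × 25 weeks = 150 h
Energy = 0.045 kW × 150 h = 6.75 kWh
Cost = 6.75 kWh × $0.11/kWh = $0.74

$0.74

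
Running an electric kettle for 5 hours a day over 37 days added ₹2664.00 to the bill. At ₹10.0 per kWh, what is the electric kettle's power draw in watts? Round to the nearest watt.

Energy = ₹2664.00 ÷ ₹10.0/kWh = 266.4 kWh
Runtime = 5 h/day × 37 days = 185 h
Power = 266.4 kWh ÷ 185 h = 1.44 kW = 1440 W

1440 W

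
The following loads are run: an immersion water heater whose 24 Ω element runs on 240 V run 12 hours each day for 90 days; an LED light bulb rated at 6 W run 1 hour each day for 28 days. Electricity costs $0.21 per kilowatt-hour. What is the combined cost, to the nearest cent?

$544.36

immersion water heater: Power = V²/R = 240²/24 = 2400 W = 2.4 kW
immersion water heater: Runtime = 12 h/day × 90 days = 1080 h
immersion water heater: 2.4 kW × 1080 h = 2592 kWh
LED light bulb: Runtime = 1 h/day × 28 days = 28 h
LED light bulb: 0.006 kW × 28 h = 0.168 kWh
Total energy = 2592.168 kWh
Cost = 2592.168 × $0.21 = $544.36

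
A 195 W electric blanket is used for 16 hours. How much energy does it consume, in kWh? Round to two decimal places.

Energy = 0.195 kW × 16 h = 3.12 kWh

3.12 kWh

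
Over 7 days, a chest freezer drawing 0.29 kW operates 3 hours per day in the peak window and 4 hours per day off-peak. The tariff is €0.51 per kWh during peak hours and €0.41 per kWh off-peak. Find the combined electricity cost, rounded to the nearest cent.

€6.44

Peak energy = 0.29 kW × 3 h × 7 = 6.09 kWh
Off-peak energy = 0.29 kW × 4 h × 7 = 8.12 kWh
Cost = 6.09 × €0.51 + 8.12 × €0.41 = €3.1059 + €3.3292 = €6.44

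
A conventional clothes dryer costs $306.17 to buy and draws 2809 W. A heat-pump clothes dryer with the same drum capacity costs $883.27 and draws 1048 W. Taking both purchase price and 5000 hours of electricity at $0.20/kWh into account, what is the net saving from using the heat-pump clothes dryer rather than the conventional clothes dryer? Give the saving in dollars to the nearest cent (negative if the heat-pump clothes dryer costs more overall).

$1183.90

conventional clothes dryer: $306.17 + (2809/1000) kW × 5000 h × $0.20 = $306.17 + $2809 = $3115.17
heat-pump clothes dryer: $883.27 + (1048/1000) kW × 5000 h × $0.20 = $883.27 + $1048 = $1931.27
Saving = $3115.17 − $1931.27 = $1183.9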